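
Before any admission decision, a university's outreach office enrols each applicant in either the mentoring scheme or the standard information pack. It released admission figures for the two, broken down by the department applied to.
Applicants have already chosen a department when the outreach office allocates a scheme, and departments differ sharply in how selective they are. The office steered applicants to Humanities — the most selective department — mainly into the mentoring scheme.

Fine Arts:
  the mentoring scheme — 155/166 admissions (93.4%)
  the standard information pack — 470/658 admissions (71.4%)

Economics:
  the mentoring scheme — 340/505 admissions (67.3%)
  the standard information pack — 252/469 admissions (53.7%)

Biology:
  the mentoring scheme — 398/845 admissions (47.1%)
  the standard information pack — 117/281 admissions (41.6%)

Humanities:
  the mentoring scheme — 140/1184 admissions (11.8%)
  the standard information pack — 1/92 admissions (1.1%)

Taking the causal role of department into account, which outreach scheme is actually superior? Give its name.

the mentoring scheme

The department-specific comparison favours the mentoring scheme throughout, but the pooled figures favour the standard information pack. The question is whether to condition on department.
Department is set before the outreach scheme has any effect — it is not caused by the outreach scheme — and it independently drives the outcome. That makes it a confounder, so the causal comparison is within department levels.
Within each level — Fine Arts: 93.4% vs 71.4%; Economics: 67.3% vs 53.7%; Biology: 47.1% vs 41.6%; Humanities: 11.8% vs 1.1% — the mentoring scheme is higher every time.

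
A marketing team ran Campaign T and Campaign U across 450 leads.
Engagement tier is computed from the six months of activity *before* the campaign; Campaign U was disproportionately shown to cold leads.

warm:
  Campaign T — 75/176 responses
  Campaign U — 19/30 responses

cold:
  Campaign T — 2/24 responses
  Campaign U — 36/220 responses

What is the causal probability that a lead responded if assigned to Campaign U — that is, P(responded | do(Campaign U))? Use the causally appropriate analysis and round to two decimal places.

0.38

The engagement tier-specific comparison favours Campaign U throughout, but the pooled figures favour Campaign T. The question is whether to condition on engagement tier.
Engagement tier satisfies the back-door criterion: it is not a descendant of the campaign, and it blocks the spurious path from campaign to outcome. Adjusting for it (i.e., using the within-engagement tier rates) gives the causal effect.
Standardising Campaign U to the population engagement tier mix: 0.458·19/30 + 0.542·36/220 = 0.379.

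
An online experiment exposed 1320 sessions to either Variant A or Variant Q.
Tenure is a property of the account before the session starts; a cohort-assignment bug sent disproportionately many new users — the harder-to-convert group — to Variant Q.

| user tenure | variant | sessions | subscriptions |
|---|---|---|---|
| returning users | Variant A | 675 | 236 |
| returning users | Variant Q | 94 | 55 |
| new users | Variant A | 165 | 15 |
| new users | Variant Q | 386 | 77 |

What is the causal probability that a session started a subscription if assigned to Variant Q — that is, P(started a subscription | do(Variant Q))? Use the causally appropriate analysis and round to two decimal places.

Nothing the variant does changes user tenure; the imbalance is an allocation artefact. With user tenure also predicting the outcome, the pooled figure is confounded, and the within-stratum comparison is the causal one.
Standardising Variant Q to the population user tenure mix: 0.583·55/94 + 0.417·77/386 = 0.424.

0.42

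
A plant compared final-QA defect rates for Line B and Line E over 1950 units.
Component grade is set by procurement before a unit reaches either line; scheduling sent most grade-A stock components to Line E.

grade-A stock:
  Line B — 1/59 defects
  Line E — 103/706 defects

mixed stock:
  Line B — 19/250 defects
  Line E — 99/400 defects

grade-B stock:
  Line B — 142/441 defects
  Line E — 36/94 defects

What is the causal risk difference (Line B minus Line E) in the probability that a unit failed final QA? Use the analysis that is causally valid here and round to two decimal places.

Component grade satisfies the back-door criterion: it is not a descendant of the line, and it blocks the spurious path from line to outcome. Adjusting for it (i.e., using the within-component grade rates) gives the causal effect.
Adjusting over the population distribution of component grade: 0.392·(0.017−0.146) + 0.333·(0.076−0.247) + 0.274·(0.322−0.383) = -0.124.

-0.12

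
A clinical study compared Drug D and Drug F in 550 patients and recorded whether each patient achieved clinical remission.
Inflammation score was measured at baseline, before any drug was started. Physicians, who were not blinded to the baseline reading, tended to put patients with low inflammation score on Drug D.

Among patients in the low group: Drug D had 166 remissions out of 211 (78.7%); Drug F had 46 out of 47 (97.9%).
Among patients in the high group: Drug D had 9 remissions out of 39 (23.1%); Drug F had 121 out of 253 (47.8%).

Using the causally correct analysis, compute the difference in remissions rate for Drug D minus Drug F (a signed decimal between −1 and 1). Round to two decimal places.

-0.22

The stratified and pooled comparisons disagree (Drug F wins within each inflammation score; Drug D wins overall), so the answer turns on the causal role of inflammation score.
Since inflammation score is a pre-existing factor (not a product of the drug) and it affects the outcome on its own, it is a confounder. The stratified rates, not the pooled rate, identify the causal effect.
Adjusting over the population distribution of inflammation score: 0.469·(0.787−0.979) + 0.531·(0.231−0.478) = -0.221.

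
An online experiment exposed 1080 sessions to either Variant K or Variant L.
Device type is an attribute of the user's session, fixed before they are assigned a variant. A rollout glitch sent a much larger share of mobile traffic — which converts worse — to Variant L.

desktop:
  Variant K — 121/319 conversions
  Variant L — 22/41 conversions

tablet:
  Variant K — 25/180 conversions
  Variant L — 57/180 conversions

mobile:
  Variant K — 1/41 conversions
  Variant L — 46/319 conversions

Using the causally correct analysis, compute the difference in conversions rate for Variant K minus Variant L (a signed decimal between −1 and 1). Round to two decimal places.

-0.15

Within every device type level Variant L has the higher rate, yet pooled Variant K does — Simpson's reversal.
Device type is set before the variant has any effect — it is not caused by the variant — and it independently drives the outcome. That makes it a confounder, so the causal comparison is within device type levels.
Adjusting over the population distribution of device type: 0.333·(0.379−0.537) + 0.333·(0.139−0.317) + 0.333·(0.024−0.144) = -0.152.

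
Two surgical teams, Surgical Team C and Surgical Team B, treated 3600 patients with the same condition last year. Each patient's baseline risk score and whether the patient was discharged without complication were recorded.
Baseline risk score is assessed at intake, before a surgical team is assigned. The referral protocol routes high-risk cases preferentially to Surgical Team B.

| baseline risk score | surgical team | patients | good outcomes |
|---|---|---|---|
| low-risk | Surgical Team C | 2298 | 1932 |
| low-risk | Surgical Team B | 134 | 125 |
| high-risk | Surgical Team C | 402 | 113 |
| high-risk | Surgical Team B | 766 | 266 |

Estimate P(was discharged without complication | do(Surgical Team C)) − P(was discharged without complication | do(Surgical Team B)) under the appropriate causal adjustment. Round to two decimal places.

Nothing the surgical team does changes baseline risk score; the imbalance is an allocation artefact. With baseline risk score also predicting the outcome, the pooled figure is confounded, and the within-stratum comparison is the causal one.
Adjusting over the population distribution of baseline risk score: 0.676·(0.841−0.933) + 0.324·(0.281−0.347) = -0.084.

-0.08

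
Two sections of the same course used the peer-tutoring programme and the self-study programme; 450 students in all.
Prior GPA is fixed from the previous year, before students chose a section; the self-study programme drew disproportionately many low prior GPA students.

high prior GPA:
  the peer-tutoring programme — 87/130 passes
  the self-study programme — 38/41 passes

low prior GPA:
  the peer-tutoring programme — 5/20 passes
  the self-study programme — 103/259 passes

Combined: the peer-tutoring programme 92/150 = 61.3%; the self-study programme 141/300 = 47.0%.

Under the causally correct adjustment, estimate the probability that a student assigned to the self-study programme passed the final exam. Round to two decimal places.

0.60

Nothing the teaching method does changes prior GPA band; the imbalance is an allocation artefact. With prior GPA band also predicting the outcome, the pooled figure is confounded, and the within-stratum comparison is the causal one.
Standardising the self-study programme to the population prior GPA band mix: 0.380·38/41 + 0.620·103/259 = 0.599.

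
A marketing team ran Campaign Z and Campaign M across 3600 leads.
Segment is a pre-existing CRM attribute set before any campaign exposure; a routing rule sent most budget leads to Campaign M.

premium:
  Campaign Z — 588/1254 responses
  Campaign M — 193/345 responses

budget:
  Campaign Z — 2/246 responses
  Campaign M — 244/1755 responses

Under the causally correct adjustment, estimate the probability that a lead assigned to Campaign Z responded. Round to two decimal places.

Within every customer segment level Campaign M has the higher rate, yet pooled Campaign Z does — Simpson's reversal.
Nothing the campaign does changes customer segment; the imbalance is an allocation artefact. With customer segment also predicting the outcome, the pooled figure is confounded, and the within-stratum comparison is the causal one.
Standardising Campaign Z to the population customer segment mix: 0.444·588/1254 + 0.556·2/246 = 0.213.

0.21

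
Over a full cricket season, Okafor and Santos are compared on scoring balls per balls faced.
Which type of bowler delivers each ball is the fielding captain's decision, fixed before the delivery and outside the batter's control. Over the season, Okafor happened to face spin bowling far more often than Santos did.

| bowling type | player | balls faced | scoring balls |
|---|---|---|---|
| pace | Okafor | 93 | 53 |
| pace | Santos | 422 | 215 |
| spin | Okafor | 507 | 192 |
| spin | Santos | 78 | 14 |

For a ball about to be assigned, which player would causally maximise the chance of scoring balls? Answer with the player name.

Okafor

The imbalance in bowling type arose from how balls faced were allocated, not from anything the player did; and bowling type independently affects the outcome. The pooled gap is confounded — condition on bowling type.
Within each level — pace: 57.0% vs 50.9%; spin: 37.9% vs 17.9% — Okafor is higher every time.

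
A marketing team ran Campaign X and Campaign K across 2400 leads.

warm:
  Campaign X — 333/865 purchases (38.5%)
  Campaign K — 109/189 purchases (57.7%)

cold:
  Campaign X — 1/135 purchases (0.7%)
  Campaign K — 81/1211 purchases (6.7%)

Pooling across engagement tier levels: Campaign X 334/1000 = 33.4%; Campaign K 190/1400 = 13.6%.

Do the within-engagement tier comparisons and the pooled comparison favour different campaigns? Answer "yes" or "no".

Within each engagement tier level (warm 38.5% vs 57.7%; cold 0.7% vs 6.7%), Campaign K has the higher rate every time. Pooled: 33.4% vs 13.6% — Campaign X has the higher rate overall. The two comparisons disagree.

yes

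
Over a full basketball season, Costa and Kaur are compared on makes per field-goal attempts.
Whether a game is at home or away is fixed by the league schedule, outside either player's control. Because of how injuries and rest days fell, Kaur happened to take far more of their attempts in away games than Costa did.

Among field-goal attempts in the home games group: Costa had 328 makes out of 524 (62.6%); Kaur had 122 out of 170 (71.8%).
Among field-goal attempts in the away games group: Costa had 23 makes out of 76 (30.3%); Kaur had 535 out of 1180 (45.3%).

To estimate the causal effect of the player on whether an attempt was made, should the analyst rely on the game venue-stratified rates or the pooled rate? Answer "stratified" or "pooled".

stratified

The game venue-specific comparison favours Kaur throughout, but the pooled figures favour Costa. The question is whether to condition on game venue.
Nothing the player does changes game venue; the imbalance is an allocation artefact. With game venue also predicting the outcome, the pooled figure is confounded, and the within-stratum comparison is the causal one.
Within each level — home games: 62.6% vs 71.8%; away games: 30.3% vs 45.3% — Kaur is higher every time.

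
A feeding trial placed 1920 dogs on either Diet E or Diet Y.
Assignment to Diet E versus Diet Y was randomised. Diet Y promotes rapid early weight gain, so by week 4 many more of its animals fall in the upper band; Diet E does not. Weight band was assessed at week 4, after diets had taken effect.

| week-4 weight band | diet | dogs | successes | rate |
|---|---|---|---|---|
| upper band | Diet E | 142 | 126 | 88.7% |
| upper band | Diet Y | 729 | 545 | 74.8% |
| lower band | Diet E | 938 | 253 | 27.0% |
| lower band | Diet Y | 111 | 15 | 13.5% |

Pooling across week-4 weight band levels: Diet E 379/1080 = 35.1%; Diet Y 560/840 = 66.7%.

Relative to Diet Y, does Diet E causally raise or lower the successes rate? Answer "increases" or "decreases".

decreases

Stratifying would compare diets among dogs the diets themselves sorted into week-4 weight band groups — a form of selection on an intermediate. The unconditioned pooled rates give the total causal effect.
Pooled: Diet E 35.1% vs Diet Y 66.7%; Diet Y is higher overall.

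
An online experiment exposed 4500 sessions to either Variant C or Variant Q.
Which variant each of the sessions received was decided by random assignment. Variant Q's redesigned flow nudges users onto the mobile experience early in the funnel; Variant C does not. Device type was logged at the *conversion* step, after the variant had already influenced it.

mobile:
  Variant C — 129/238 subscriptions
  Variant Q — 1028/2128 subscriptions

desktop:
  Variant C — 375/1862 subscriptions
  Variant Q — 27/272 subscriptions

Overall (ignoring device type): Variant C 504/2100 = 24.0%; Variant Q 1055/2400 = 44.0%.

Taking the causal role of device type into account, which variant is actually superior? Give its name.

Variant Q

Device type lies on the pathway variant → device type → outcome, so adjusting for it blocks the indirect effect. For the total causal effect of variant, use the unadjusted pooled rates.
Pooled: Variant C 24.0% vs Variant Q 44.0%; Variant Q is higher overall.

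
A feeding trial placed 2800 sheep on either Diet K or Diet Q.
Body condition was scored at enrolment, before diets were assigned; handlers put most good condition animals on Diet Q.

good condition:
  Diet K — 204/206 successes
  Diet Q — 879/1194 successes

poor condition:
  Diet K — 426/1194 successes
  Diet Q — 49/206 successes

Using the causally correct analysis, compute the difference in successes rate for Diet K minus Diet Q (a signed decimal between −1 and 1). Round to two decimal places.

Diet K is higher inside every starting body condition stratum but Diet Q is higher in aggregate. Whether to stratify depends on how starting body condition relates to the diet.
Here starting body condition is a common cause — it drives both which diet a case falls under and the outcome. The crude comparison mixes populations; the stratum-specific rates are the causally relevant ones.
Adjusting over the population distribution of starting body condition: 0.500·(0.990−0.736) + 0.500·(0.357−0.238) = +0.187.

+0.19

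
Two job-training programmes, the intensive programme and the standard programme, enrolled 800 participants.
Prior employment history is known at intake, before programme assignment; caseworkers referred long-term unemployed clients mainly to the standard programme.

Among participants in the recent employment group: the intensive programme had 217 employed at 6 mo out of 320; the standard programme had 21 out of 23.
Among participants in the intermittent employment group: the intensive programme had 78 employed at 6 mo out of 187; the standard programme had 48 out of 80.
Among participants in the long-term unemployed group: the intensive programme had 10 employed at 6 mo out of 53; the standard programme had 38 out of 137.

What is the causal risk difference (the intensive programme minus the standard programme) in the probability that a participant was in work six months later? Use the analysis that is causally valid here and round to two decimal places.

-0.18

the standard programme is higher inside every prior employment history stratum but the intensive programme is higher in aggregate. Whether to stratify depends on how prior employment history relates to the programme.
Since prior employment history is a pre-existing factor (not a product of the programme) and it affects the outcome on its own, it is a confounder. The stratified rates, not the pooled rate, identify the causal effect.
Adjusting over the population distribution of prior employment history: 0.429·(0.678−0.913) + 0.334·(0.417−0.600) + 0.237·(0.189−0.277) = -0.183.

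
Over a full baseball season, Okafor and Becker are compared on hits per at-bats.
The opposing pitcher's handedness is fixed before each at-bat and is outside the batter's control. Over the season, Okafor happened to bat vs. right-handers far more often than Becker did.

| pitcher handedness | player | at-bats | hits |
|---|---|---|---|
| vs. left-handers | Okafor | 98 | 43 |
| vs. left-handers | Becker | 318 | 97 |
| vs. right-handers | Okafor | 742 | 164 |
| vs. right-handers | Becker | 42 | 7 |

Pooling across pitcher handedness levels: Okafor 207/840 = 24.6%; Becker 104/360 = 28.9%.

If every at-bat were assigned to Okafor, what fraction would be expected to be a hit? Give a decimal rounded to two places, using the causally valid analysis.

Pitcher handedness differs across players for reasons unrelated to any effect of the player itself, and it separately predicts the outcome — a classic confounder. We must compare within pitcher handedness levels.
Standardising Okafor to the population pitcher handedness mix: 0.347·43/98 + 0.653·164/742 = 0.297.

0.30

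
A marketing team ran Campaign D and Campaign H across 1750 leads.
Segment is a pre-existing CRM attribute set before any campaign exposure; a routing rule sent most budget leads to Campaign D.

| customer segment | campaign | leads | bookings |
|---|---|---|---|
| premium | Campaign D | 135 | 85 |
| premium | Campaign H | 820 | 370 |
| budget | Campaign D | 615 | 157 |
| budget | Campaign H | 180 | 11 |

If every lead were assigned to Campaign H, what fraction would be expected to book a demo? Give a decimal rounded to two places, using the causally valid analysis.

The imbalance in customer segment arose from how leads were allocated, not from anything the campaign did; and customer segment independently affects the outcome. The pooled gap is confounded — condition on customer segment.
Standardising Campaign H to the population customer segment mix: 0.546·370/820 + 0.454·11/180 = 0.274.

0.27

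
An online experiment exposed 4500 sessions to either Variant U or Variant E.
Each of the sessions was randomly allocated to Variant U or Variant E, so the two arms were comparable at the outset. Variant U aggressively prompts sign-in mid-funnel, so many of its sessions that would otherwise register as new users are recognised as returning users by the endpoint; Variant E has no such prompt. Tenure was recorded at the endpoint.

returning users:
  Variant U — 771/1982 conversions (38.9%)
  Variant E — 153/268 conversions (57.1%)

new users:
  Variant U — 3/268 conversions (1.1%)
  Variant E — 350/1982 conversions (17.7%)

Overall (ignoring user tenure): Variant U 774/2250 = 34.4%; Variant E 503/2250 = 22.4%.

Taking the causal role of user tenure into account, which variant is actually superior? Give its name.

Variant U

The distribution of user tenure is itself part of what the variant does — it is an intermediate outcome. Holding it fixed would remove that part of the effect; the total effect is the pooled difference.
Pooled: Variant U 34.4% vs Variant E 22.4%; Variant U is higher overall.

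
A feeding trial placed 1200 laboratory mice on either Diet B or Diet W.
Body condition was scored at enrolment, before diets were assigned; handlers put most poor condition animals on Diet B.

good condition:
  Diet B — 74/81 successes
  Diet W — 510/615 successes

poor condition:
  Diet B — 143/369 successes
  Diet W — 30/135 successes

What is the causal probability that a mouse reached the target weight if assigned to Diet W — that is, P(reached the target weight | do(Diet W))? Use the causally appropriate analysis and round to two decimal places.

Since starting body condition is a pre-existing factor (not a product of the diet) and it affects the outcome on its own, it is a confounder. The stratified rates, not the pooled rate, identify the causal effect.
Standardising Diet W to the population starting body condition mix: 0.580·510/615 + 0.420·30/135 = 0.574.

0.57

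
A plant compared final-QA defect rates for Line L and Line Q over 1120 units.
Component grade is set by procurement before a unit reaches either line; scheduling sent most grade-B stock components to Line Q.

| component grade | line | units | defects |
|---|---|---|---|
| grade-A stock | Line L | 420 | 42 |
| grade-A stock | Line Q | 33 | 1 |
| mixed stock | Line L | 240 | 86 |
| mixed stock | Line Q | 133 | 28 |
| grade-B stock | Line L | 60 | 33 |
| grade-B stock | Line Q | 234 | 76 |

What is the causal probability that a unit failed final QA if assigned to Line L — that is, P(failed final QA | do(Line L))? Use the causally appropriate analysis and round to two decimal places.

Within every component grade level Line Q has the lower rate, yet pooled Line L does — Simpson's reversal.
Here component grade is a common cause — it drives both which line a case falls under and the outcome. The crude comparison mixes populations; the stratum-specific rates are the causally relevant ones.
Standardising Line L to the population component grade mix: 0.404·42/420 + 0.333·86/240 + 0.263·33/60 = 0.304.

0.30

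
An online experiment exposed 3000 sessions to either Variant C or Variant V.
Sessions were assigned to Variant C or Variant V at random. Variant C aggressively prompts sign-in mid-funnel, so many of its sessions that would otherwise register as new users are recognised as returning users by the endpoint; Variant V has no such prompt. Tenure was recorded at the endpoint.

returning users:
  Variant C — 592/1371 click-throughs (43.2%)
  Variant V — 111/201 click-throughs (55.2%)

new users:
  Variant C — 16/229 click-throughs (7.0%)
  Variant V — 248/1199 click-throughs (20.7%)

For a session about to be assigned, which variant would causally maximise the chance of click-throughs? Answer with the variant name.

Variant C

Stratifying would compare variants among sessions the variants themselves sorted into user tenure groups — a form of selection on an intermediate. The unconditioned pooled rates give the total causal effect.
Pooled: Variant C 38.0% vs Variant V 25.6%; Variant C is higher overall.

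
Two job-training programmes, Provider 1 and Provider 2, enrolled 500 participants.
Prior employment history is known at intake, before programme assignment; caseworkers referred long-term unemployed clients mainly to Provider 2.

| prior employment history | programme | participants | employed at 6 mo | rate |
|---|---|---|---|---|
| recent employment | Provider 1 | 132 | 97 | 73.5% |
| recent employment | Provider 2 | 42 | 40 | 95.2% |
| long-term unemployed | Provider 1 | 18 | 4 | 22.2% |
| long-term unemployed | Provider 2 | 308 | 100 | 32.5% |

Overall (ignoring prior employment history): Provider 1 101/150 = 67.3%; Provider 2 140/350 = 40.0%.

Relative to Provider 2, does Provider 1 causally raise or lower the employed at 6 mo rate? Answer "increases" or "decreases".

decreases

Since prior employment history is a pre-existing factor (not a product of the programme) and it affects the outcome on its own, it is a confounder. The stratified rates, not the pooled rate, identify the causal effect.
Within each level — recent employment: 73.5% vs 95.2%; long-term unemployed: 22.2% vs 32.5% — Provider 2 is higher every time.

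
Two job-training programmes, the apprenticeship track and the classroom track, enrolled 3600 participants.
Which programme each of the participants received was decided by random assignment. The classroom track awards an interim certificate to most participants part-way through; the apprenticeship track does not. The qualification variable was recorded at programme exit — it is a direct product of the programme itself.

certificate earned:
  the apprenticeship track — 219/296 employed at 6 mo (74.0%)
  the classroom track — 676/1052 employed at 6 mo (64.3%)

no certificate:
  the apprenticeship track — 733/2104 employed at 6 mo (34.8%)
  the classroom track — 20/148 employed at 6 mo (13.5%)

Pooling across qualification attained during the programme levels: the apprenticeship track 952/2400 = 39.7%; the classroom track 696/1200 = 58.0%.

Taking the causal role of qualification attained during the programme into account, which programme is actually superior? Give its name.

the apprenticeship track is higher inside every qualification attained during the programme stratum but the classroom track is higher in aggregate. Whether to stratify depends on how qualification attained during the programme relates to the programme.
Qualification attained during the programme is downstream of the programme. One should not condition on a consequence of treatment, so the overall rates are the right comparison.
Pooled: the apprenticeship track 39.7% vs the classroom track 58.0%; the classroom track is higher overall.

the classroom track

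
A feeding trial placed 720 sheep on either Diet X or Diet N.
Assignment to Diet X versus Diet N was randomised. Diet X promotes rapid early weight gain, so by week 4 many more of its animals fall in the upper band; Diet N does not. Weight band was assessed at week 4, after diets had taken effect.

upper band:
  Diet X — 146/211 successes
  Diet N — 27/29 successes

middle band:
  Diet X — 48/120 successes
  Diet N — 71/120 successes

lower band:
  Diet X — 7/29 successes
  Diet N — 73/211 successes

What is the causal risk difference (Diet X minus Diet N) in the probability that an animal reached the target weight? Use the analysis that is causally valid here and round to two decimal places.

+0.08

Within every week-4 weight band level Diet N has the higher rate, yet pooled Diet X does — Simpson's reversal.
Week-4 weight band here is a post-treatment variable shaped by the diet; conditioning on it would introduce bias rather than remove it. The overall comparison is the causal one.
The causal difference is the pooled difference: 0.558 − 0.475 = +0.083.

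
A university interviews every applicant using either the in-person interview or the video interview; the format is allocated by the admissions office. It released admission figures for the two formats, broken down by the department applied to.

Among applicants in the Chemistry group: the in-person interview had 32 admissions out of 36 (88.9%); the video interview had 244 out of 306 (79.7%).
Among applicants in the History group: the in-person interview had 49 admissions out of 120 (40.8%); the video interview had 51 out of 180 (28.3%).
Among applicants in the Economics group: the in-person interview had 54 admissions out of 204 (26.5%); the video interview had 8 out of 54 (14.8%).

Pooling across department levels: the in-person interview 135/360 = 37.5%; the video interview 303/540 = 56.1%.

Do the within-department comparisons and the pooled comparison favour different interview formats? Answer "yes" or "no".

Within each department level (Chemistry 88.9% vs 79.7%; History 40.8% vs 28.3%; Economics 26.5% vs 14.8%), the in-person interview has the higher rate every time. Pooled: 37.5% vs 56.1% — the video interview has the higher rate overall. The two comparisons disagree.

yes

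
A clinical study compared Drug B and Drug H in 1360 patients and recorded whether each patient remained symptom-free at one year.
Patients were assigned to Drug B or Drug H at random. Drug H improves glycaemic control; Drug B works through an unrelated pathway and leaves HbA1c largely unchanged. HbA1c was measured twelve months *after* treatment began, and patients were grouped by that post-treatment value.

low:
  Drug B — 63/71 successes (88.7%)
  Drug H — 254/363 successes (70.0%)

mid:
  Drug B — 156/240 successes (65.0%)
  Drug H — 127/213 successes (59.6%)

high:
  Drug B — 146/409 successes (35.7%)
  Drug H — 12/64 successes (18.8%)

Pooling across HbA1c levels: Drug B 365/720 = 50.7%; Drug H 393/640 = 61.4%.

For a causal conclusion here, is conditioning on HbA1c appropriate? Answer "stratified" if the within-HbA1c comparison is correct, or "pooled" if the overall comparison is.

The HbA1c-specific comparison favours Drug B throughout, but the pooled figures favour Drug H. The question is whether to condition on HbA1c.
HbA1c lies on the pathway drug → HbA1c → outcome, so adjusting for it blocks the indirect effect. For the total causal effect of drug, use the unadjusted pooled rates.
Pooled: Drug B 50.7% vs Drug H 61.4%; Drug H is higher overall.

pooled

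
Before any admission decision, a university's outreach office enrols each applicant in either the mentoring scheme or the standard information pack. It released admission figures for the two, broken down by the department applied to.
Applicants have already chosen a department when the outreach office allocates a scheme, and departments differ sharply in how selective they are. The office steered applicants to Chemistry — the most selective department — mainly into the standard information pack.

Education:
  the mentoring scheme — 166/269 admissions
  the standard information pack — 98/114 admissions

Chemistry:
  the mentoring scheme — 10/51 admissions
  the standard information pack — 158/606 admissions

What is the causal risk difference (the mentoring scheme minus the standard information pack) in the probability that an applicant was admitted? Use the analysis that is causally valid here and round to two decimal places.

Nothing the outreach scheme does changes department; the imbalance is an allocation artefact. With department also predicting the outcome, the pooled figure is confounded, and the within-stratum comparison is the causal one.
Adjusting over the population distribution of department: 0.368·(0.617−0.860) + 0.632·(0.196−0.261) = -0.130.

-0.13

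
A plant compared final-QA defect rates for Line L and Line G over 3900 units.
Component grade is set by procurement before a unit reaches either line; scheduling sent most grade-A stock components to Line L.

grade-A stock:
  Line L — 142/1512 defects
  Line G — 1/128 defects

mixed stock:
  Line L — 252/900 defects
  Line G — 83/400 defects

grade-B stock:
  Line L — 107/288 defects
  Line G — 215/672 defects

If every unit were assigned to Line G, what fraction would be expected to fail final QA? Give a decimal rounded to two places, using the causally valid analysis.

0.15

Since component grade is a pre-existing factor (not a product of the line) and it affects the outcome on its own, it is a confounder. The stratified rates, not the pooled rate, identify the causal effect.
Standardising Line G to the population component grade mix: 0.421·1/128 + 0.333·83/400 + 0.246·215/672 = 0.151.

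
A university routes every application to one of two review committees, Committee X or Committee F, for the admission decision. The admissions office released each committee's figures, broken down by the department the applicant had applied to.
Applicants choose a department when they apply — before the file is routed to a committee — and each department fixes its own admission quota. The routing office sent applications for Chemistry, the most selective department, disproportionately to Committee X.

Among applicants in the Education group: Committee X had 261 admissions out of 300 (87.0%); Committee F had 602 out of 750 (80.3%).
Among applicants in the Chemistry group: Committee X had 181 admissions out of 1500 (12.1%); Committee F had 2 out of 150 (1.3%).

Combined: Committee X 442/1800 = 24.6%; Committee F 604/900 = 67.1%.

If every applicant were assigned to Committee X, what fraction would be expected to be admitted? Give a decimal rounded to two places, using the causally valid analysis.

0.41

Nothing the review committee does changes department; the imbalance is an allocation artefact. With department also predicting the outcome, the pooled figure is confounded, and the within-stratum comparison is the causal one.
Standardising Committee X to the population department mix: 0.389·261/300 + 0.611·181/1500 = 0.412.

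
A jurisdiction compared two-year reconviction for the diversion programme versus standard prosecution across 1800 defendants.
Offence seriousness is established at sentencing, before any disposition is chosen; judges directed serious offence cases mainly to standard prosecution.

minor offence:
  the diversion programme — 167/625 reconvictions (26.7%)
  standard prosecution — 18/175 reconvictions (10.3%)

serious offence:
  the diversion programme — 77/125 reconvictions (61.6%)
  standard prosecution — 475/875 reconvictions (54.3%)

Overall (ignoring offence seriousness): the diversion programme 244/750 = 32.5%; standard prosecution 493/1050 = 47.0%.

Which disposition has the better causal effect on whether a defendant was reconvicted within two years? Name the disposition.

Nothing the disposition does changes offence seriousness; the imbalance is an allocation artefact. With offence seriousness also predicting the outcome, the pooled figure is confounded, and the within-stratum comparison is the causal one.
Within each level — minor offence: 26.7% vs 10.3%; serious offence: 61.6% vs 54.3% — standard prosecution is lower every time.

standard prosecution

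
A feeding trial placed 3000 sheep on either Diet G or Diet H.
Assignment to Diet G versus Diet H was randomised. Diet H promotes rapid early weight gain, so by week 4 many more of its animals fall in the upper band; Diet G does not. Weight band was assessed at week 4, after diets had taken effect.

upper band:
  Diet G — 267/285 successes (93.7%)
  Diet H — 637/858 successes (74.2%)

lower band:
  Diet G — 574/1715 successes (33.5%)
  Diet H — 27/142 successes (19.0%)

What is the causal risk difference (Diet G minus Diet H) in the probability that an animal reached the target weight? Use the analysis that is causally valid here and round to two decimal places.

-0.24

Within every week-4 weight band level Diet G has the higher rate, yet pooled Diet H does — Simpson's reversal.
Because the diet influences week-4 weight band, week-4 weight band is a post-treatment mediator, not a confounder. Stratifying on it would bias the estimate; the causal effect is the crude pooled difference.
The causal difference is the pooled difference: 0.420 − 0.664 = -0.243.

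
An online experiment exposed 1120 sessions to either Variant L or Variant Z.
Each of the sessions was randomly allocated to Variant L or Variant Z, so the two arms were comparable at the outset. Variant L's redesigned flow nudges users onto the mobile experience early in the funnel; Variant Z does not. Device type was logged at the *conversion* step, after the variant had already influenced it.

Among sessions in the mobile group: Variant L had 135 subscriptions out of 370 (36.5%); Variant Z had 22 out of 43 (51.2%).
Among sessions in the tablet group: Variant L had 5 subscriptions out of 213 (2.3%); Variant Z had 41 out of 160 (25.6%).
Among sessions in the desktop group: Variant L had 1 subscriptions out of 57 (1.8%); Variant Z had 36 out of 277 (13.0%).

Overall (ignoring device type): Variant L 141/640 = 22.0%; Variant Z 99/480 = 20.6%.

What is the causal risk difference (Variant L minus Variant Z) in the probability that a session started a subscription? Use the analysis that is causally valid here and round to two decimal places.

+0.01

Device type is recorded after the variant and is itself shifted by it — it sits on the causal path from variant to outcome. Conditioning on a mediator would strip out part of the effect we want; the pooled comparison gives the total causal effect.
The causal difference is the pooled difference: 0.220 − 0.206 = +0.014.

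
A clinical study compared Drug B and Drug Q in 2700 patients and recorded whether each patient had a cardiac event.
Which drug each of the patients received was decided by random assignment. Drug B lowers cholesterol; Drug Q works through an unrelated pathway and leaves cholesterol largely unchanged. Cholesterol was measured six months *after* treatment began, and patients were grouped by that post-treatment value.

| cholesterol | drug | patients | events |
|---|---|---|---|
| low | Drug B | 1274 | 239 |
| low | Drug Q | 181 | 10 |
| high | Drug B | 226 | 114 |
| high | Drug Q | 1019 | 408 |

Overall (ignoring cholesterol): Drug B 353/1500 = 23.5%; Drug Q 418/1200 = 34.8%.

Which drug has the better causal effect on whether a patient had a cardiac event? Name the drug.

Within every cholesterol level Drug Q has the lower rate, yet pooled Drug B does — Simpson's reversal.
Stratifying would compare drugs among patients the drugs themselves sorted into cholesterol groups — a form of selection on an intermediate. The unconditioned pooled rates give the total causal effect.
Pooled: Drug B 23.5% vs Drug Q 34.8%; Drug B is lower overall.

Drug B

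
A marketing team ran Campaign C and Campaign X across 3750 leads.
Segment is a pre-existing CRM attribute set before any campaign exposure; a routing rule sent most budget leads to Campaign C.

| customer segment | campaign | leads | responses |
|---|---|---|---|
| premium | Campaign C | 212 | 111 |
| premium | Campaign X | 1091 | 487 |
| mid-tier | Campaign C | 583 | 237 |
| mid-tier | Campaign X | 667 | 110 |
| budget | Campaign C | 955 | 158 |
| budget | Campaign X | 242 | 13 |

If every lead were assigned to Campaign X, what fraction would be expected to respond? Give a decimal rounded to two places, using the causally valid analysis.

0.23

Since customer segment is a pre-existing factor (not a product of the campaign) and it affects the outcome on its own, it is a confounder. The stratified rates, not the pooled rate, identify the causal effect.
Standardising Campaign X to the population customer segment mix: 0.347·487/1091 + 0.333·110/667 + 0.319·13/242 = 0.227.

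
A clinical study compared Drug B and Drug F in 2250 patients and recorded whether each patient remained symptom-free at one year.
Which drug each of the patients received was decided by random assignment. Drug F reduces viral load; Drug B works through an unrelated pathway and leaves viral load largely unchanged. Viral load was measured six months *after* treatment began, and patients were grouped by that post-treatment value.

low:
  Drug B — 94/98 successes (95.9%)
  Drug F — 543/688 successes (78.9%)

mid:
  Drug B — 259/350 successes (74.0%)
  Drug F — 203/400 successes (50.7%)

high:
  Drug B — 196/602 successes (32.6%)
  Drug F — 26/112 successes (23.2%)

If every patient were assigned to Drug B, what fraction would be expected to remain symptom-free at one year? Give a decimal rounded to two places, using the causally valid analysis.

Viral load is recorded after the drug and is itself shifted by it — it sits on the causal path from drug to outcome. Conditioning on a mediator would strip out part of the effect we want; the pooled comparison gives the total causal effect.
So P(outcome | do(Drug B)) is just the pooled rate for Drug B: 549/1050 = 0.523.

0.52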